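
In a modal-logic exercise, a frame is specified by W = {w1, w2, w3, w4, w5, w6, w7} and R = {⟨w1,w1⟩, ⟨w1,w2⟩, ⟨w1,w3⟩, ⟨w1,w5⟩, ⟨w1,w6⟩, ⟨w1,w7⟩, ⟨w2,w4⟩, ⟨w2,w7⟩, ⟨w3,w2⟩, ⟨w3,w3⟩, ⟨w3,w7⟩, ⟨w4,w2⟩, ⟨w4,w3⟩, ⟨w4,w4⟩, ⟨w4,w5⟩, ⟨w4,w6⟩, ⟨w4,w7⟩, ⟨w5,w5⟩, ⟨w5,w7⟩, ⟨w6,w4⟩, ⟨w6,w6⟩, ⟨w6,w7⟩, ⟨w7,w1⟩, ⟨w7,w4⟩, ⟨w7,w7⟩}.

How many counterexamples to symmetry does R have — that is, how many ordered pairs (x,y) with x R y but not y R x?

11

Enumerating: (w1,w2), (w1,w3), (w1,w5), (w1,w6), (w2,w7), (w3,w2), (w3,w7), (w4,w3), (w4,w5), (w5,w7), (w6,w7).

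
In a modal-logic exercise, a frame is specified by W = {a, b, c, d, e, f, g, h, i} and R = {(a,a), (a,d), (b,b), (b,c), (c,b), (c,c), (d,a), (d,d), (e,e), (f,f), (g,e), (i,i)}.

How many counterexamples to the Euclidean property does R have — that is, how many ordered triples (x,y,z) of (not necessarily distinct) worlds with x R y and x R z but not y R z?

R is Euclidean; there are no such tuples.

0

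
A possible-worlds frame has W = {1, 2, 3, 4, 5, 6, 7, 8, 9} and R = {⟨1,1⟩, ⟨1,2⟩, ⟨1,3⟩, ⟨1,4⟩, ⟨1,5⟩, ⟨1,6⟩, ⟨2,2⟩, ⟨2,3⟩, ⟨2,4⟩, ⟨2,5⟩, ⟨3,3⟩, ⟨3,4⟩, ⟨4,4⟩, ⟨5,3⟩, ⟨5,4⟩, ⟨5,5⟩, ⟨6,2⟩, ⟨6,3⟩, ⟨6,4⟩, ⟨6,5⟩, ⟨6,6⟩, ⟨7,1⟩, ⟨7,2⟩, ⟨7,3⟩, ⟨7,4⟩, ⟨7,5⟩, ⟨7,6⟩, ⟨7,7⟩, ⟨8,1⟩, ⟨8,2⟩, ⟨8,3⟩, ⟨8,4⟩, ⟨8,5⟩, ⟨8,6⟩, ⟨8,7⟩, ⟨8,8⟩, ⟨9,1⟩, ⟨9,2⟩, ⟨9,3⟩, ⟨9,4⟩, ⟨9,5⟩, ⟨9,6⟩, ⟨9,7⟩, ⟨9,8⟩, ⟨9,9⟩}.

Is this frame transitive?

Transitive: yes — every two-step R-path is closed by a direct edge.

Yes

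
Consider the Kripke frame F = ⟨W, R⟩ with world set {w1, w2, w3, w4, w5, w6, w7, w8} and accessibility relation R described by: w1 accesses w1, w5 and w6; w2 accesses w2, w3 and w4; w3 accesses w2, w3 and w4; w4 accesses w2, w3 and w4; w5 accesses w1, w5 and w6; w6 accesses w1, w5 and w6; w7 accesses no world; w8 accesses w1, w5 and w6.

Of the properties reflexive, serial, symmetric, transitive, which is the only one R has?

Reflexive: no — w7 is not related to itself.
Serial: no — w7 has no R-successor.
Symmetric: no — w8 R w1 but not w1 R w8.
Transitive: yes — every two-step R-path is closed by a direct edge.
Only transitive holds.

transitive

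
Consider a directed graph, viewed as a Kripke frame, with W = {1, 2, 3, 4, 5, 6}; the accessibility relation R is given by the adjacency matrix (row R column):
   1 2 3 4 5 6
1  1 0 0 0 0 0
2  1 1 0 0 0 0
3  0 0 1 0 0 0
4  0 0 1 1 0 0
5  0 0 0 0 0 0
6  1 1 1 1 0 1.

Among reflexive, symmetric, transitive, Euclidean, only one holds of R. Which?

transitive

Reflexive: no — 5 is not related to itself.
Symmetric: no — 2 R 1 but not 1 R 2.
Transitive: yes — every two-step R-path is closed by a direct edge.
Euclidean: no — 6 R 1 and 6 R 2, but not 1 R 2.
Only transitive holds.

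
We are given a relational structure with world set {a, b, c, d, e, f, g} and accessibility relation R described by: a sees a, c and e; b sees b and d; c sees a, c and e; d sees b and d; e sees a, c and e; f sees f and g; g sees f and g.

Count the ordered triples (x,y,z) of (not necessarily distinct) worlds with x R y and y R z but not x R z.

0

R is transitive; there are no such tuples.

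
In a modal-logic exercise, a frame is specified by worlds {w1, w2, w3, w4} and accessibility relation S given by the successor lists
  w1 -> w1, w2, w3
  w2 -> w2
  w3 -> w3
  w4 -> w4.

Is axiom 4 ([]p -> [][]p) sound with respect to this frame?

Yes

The schema 4 characterises exactly the transitive frames.
Transitive: yes — every two-step S-path is closed by a direct edge.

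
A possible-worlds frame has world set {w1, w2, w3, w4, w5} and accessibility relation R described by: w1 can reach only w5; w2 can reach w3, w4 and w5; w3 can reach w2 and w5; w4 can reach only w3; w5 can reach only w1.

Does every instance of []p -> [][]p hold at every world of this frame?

By correspondence theory, 4 is valid on a frame iff R is transitive.
Transitive: no — w2 R w5 and w5 R w1, but not w2 R w1.

No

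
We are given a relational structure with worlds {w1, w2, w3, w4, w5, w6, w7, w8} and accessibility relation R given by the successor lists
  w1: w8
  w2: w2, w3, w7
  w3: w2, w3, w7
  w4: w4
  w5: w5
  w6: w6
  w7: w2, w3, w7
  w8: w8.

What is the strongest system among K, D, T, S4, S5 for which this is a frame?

Serial (axiom D): yes — every world has a successor (e.g. w1 R w8).
Reflexive (axiom T): no — w1 is not related to itself.
Transitive (axiom 4): yes — every two-step R-path is closed by a direct edge.
Euclidean (axiom 5): yes — any two successors of a common world are R-related.
So F validates K, D; T would additionally require R to be reflexive. The strongest is D.

D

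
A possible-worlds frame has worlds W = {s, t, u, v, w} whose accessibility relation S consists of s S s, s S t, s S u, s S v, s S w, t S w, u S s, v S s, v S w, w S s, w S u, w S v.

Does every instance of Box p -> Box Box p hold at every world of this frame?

Axiom 4 corresponds to the accessibility relation being transitive.
Transitive: no — t S w and w S s, but not t S s.

No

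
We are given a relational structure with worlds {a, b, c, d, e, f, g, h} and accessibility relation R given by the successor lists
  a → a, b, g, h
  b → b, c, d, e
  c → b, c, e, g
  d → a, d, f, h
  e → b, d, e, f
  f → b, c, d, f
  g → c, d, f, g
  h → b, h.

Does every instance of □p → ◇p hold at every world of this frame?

The schema D characterises exactly the serial frames.
Serial: yes — every world has a successor (e.g. a R a).

Yes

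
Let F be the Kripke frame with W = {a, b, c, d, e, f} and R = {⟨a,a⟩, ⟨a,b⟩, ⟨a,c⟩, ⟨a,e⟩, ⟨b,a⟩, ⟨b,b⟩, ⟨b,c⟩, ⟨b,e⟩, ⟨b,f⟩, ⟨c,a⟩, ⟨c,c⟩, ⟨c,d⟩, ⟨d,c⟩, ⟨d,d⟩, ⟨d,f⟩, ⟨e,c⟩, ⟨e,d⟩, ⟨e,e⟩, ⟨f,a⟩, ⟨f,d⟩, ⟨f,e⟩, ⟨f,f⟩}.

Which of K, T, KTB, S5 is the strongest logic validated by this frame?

Reflexive (axiom T): yes — every world is R-related to itself.
Symmetric (axiom B): no — a R e but not e R a.
Euclidean (axiom 5): no — a R c and a R b, but not c R b.
So F validates K, T; KTB would additionally require R to be symmetric. The strongest is T.

T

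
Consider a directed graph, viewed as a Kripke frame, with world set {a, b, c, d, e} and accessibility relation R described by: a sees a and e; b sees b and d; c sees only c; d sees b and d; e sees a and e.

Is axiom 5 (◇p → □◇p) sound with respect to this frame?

Yes

Axiom 5 corresponds to the accessibility relation being Euclidean.
Euclidean: yes — any two successors of a common world are R-related.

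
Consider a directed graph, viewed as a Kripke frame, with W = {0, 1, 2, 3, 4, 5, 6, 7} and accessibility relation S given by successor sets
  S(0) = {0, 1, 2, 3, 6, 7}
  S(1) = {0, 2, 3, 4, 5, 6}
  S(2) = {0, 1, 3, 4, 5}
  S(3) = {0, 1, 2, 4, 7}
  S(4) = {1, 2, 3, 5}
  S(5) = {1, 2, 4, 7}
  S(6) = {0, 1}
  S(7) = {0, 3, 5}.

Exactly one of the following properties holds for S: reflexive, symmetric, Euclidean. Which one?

Reflexive: no — 1 is not related to itself.
Symmetric: yes — every pair in S has its reverse in S.
Euclidean: no — 0 S 1 and 0 S 7, but not 1 S 7.
Only symmetric holds.

symmetric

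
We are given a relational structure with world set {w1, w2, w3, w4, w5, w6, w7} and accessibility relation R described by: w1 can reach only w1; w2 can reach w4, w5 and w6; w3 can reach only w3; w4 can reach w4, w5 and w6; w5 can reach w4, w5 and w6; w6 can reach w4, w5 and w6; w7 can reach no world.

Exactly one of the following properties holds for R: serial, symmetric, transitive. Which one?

transitive

Serial: no — w7 has no R-successor.
Symmetric: no — w2 R w4 but not w4 R w2.
Transitive: yes — every two-step R-path is closed by a direct edge.
Only transitive holds.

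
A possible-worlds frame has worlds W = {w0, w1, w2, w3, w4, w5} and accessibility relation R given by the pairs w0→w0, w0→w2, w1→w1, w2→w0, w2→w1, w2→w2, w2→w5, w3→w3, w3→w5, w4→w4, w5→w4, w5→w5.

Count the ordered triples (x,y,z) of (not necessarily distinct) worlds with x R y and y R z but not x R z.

Enumerating: (w0,w2,w1), (w0,w2,w5), (w2,w5,w4), (w3,w5,w4).

4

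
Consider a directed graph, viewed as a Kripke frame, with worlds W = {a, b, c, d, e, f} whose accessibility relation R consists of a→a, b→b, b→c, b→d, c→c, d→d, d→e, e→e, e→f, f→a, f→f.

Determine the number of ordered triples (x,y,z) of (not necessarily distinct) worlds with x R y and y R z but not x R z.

3

Enumerating: (b,d,e), (d,e,f), (e,f,a).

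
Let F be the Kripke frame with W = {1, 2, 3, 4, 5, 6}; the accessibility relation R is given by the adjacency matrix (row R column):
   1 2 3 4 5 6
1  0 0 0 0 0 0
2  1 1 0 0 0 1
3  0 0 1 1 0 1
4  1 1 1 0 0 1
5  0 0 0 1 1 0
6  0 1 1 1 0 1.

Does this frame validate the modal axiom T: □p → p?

No

By correspondence theory, T is valid on a frame iff R is reflexive.
Reflexive: no — 1 is not related to itself.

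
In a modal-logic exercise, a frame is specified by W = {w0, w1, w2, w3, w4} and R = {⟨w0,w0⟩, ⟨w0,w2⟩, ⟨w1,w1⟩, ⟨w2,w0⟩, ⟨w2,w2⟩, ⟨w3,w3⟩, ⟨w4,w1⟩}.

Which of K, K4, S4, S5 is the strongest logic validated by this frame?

Transitive (axiom 4): yes — every two-step R-path is closed by a direct edge.
Reflexive (axiom T): no — w4 is not related to itself.
Euclidean (axiom 5): yes — any two successors of a common world are R-related.
So F validates K, K4; S4 would additionally require R to be reflexive. The strongest is K4.

K4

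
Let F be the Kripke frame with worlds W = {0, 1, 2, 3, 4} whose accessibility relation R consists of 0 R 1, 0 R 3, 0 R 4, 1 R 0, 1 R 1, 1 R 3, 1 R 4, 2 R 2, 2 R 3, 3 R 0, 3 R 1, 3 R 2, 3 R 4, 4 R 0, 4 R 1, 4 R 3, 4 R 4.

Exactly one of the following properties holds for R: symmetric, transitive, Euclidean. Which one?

Symmetric: yes — every pair in R has its reverse in R.
Transitive: no — 0 R 3 and 3 R 2, but not 0 R 2.
Euclidean: no — 3 R 0 and 3 R 2, but not 0 R 2.
Only symmetric holds.

symmetric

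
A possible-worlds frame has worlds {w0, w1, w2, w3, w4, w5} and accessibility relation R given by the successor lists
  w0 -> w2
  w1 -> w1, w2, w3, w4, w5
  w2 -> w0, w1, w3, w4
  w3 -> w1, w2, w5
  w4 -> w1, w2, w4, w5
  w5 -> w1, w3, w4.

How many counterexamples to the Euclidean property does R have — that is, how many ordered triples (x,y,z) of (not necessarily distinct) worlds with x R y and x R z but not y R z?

Enumerating: (w0,w2,w2), (w1,w2,w2), (w1,w2,w5), (w1,w3,w3), (w1,w3,w4), (w1,w4,w3), (w1,w5,w2), (w1,w5,w5), (w2,w0,w0), (w2,w0,w1), (w2,w0,w3), (w2,w0,w4), … and 17 more.
Total: 29.

29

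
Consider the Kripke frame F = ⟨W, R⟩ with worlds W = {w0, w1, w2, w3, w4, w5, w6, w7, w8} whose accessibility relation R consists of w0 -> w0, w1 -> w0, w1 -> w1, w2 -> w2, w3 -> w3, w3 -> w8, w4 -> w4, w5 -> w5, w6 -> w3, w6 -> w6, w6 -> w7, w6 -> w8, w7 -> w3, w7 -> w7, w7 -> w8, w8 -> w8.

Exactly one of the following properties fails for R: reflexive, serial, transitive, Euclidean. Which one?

Euclidean

Reflexive: yes — every world is R-related to itself.
Serial: yes — every world has a successor (e.g. w0 R w0).
Transitive: yes — every two-step R-path is closed by a direct edge.
Euclidean: no — w6 R w3 and w6 R w7, but not w3 R w7.
Only Euclidean fails.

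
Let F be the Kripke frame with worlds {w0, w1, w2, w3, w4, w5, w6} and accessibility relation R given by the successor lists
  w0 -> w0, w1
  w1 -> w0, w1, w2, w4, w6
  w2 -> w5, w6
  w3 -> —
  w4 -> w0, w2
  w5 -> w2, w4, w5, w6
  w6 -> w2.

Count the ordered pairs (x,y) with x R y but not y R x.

Enumerating: (w1,w2), (w1,w4), (w1,w6), (w4,w0), (w4,w2), (w5,w4), (w5,w6).

7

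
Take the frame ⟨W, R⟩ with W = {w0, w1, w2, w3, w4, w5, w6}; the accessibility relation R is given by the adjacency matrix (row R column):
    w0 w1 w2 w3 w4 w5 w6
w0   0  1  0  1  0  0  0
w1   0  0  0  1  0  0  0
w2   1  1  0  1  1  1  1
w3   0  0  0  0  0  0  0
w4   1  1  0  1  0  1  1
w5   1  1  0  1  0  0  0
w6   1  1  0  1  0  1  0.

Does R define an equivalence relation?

No

Reflexive: no — w0 is not related to itself.
Symmetric: no — w0 R w1 but not w1 R w0.
Transitive: yes — every two-step R-path is closed by a direct edge.
So R is not an equivalence relation.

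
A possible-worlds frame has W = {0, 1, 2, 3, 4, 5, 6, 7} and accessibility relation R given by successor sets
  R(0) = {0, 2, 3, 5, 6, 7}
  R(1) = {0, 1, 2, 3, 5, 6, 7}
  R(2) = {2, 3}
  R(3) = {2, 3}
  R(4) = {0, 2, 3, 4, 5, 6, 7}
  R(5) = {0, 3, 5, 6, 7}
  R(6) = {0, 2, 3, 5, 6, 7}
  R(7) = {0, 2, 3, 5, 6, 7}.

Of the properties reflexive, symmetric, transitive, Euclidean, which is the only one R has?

reflexive

Reflexive: yes — every world is R-related to itself.
Symmetric: no — 0 R 2 but not 2 R 0.
Transitive: no — 5 R 0 and 0 R 2, but not 5 R 2.
Euclidean: no — 0 R 2 and 0 R 5, but not 2 R 5.
Only reflexive holds.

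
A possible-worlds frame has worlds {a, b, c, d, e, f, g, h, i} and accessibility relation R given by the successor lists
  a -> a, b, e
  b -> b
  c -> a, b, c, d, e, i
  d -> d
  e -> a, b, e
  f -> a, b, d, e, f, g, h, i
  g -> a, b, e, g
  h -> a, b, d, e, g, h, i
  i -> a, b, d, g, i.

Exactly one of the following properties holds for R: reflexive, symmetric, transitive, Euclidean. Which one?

reflexive

Reflexive: yes — every world is R-related to itself.
Symmetric: no — a R b but not b R a.
Transitive: no — c R i and i R g, but not c R g.
Euclidean: no — a R b and a R e, but not b R e.
Only reflexive holds.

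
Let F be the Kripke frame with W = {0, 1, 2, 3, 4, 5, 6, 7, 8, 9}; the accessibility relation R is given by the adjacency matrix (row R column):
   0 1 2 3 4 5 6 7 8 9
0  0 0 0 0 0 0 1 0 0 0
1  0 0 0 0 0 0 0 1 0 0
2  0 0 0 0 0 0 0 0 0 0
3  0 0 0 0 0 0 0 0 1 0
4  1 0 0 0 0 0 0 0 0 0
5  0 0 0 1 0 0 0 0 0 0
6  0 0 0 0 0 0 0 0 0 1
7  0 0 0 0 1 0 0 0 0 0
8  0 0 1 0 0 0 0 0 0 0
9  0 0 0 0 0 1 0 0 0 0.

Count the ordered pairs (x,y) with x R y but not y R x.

Enumerating: (0,6), (1,7), (3,8), (4,0), (5,3), (6,9), (7,4), (8,2), (9,5).

9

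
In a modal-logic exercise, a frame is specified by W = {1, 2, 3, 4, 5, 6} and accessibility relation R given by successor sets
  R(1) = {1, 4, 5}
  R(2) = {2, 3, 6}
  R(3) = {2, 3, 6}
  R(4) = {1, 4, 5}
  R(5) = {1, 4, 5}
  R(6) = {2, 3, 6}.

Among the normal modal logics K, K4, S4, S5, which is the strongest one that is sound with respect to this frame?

Transitive (axiom 4): yes — every two-step R-path is closed by a direct edge.
Reflexive (axiom T): yes — every world is R-related to itself.
Euclidean (axiom 5): yes — any two successors of a common world are R-related.
So F validates K, K4, S4, S5. The strongest is S5.

S5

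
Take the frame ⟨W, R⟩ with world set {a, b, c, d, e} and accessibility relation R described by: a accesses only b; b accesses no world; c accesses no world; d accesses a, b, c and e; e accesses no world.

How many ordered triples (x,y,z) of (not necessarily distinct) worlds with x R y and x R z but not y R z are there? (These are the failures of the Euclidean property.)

Enumerating: (a,b,b), (d,a,a), (d,a,c), (d,a,e), (d,b,a), (d,b,b), (d,b,c), (d,b,e), (d,c,a), (d,c,b), (d,c,c), (d,c,e), (d,e,a), (d,e,b), (d,e,c), (d,e,e).

16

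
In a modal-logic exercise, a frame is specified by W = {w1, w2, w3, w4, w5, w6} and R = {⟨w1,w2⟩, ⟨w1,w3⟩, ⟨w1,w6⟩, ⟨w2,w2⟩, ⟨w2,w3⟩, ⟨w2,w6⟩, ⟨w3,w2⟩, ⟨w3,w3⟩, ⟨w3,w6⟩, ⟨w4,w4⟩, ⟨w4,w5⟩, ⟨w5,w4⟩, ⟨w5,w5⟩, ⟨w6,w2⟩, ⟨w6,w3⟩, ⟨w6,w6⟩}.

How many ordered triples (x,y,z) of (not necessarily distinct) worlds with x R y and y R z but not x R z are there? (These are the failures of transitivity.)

0

R is transitive; there are no such tuples.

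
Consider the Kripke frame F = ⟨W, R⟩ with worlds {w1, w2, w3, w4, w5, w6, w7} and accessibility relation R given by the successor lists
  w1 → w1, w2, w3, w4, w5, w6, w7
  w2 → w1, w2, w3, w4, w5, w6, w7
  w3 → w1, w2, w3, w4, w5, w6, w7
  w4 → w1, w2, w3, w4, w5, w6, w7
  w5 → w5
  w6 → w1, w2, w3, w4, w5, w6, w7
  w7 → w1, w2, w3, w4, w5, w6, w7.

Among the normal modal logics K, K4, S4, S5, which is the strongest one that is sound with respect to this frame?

S4

Transitive (axiom 4): yes — every two-step R-path is closed by a direct edge.
Reflexive (axiom T): yes — every world is R-related to itself.
Euclidean (axiom 5): no — w1 R w5 and w1 R w2, but not w5 R w2.
So F validates K, K4, S4; S5 would additionally require R to be Euclidean. The strongest is S4.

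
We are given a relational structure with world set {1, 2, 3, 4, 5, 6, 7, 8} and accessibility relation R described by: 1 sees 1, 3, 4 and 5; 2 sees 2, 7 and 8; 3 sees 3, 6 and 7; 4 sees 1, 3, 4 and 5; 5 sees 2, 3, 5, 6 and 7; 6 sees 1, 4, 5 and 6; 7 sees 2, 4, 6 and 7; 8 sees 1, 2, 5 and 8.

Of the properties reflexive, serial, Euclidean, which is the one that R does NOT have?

Euclidean

Reflexive: yes — every world is R-related to itself.
Serial: yes — every world has a successor (e.g. 1 R 1).
Euclidean: no — 1 R 3 and 1 R 4, but not 3 R 4.
Only Euclidean fails.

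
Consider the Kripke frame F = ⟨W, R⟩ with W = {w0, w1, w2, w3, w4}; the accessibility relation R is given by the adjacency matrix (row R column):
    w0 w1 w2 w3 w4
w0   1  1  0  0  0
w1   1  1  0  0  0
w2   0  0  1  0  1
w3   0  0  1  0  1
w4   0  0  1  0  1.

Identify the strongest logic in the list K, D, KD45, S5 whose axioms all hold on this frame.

KD45

Serial (axiom D): yes — every world has a successor (e.g. w0 R w0).
Euclidean (axiom 5): yes — any two successors of a common world are R-related.
Transitive (axiom 4): yes — every two-step R-path is closed by a direct edge.
Reflexive (axiom T): no — w3 is not related to itself.
So F validates K, D, KD45; S5 would additionally require R to be reflexive. The strongest is KD45.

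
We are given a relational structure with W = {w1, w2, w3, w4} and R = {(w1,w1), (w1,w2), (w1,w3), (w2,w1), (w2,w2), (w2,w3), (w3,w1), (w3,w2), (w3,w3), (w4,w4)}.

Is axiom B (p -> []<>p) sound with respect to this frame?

Yes

Axiom B corresponds to the accessibility relation being symmetric.
Symmetric: yes — every pair in R has its reverse in R.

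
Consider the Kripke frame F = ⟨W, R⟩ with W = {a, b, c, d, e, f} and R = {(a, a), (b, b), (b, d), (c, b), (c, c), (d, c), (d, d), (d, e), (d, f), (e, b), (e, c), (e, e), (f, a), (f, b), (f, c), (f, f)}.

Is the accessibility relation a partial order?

Reflexive: yes — every world is R-related to itself.
Transitive: no — b R d and d R c, but not b R c.
Antisymmetric: yes — no distinct pair is related both ways.
So R is not a partial order.

No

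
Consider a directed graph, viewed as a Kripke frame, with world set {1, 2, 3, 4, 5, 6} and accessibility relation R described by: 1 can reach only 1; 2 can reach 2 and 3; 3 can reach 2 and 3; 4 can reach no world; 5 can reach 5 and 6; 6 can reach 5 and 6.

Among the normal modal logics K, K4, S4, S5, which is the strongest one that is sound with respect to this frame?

K4

Transitive (axiom 4): yes — every two-step R-path is closed by a direct edge.
Reflexive (axiom T): no — 4 is not related to itself.
Euclidean (axiom 5): yes — any two successors of a common world are R-related.
So F validates K, K4; S4 would additionally require R to be reflexive. The strongest is K4.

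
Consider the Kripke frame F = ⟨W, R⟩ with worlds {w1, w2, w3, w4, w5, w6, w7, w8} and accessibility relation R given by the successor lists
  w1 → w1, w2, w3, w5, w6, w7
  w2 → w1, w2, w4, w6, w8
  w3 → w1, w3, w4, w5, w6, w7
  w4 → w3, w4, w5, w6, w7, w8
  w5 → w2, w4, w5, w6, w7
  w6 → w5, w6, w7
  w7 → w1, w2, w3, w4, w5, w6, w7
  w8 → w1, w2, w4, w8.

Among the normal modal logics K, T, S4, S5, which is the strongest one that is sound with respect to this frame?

Reflexive (axiom T): yes — every world is R-related to itself.
Transitive (axiom 4): no — w1 R w2 and w2 R w4, but not w1 R w4.
Euclidean (axiom 5): no — w1 R w2 and w1 R w3, but not w2 R w3.
So F validates K, T; S4 would additionally require R to be transitive. The strongest is T.

T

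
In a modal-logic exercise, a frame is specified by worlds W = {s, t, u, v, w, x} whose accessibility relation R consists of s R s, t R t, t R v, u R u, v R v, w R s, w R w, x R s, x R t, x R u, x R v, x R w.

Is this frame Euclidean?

Euclidean: no — x R s and x R t, but not s R t.

No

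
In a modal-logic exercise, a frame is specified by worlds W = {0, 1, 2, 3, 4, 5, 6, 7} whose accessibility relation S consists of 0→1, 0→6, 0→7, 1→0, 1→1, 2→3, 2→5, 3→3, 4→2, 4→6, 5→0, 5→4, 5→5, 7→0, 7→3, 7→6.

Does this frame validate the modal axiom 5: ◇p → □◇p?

No

By correspondence theory, 5 is valid on a frame iff S is Euclidean.
Euclidean: no — 0 S 1 and 0 S 6, but not 1 S 6.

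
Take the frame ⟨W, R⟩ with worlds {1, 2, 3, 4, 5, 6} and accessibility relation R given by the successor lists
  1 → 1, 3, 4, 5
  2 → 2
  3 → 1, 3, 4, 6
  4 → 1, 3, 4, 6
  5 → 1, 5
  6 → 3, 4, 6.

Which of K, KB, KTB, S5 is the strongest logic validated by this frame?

Symmetric (axiom B): yes — every pair in R has its reverse in R.
Reflexive (axiom T): yes — every world is R-related to itself.
Euclidean (axiom 5): no — 1 R 3 and 1 R 5, but not 3 R 5.
So F validates K, KB, KTB; S5 would additionally require R to be Euclidean. The strongest is KTB.

KTB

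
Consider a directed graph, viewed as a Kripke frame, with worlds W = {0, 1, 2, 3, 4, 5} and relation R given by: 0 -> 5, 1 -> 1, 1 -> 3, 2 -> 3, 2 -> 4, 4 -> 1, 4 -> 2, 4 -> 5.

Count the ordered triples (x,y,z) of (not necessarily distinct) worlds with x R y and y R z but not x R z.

6

Enumerating: (2,4,1), (2,4,2), (2,4,5), (4,1,3), (4,2,3), (4,2,4).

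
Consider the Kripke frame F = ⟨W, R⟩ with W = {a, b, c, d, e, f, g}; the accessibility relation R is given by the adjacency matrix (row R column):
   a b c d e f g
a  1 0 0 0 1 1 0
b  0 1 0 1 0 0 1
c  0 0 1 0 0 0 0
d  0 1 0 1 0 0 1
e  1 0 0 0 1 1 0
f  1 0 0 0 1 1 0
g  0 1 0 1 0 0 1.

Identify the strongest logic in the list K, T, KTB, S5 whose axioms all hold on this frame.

S5

Reflexive (axiom T): yes — every world is R-related to itself.
Symmetric (axiom B): yes — every pair in R has its reverse in R.
Euclidean (axiom 5): yes — any two successors of a common world are R-related.
So F validates K, T, KTB, S5. The strongest is S5.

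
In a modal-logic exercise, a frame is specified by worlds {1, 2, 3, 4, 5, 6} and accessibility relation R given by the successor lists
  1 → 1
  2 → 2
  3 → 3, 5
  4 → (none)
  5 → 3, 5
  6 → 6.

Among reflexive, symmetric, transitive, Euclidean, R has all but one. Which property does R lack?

reflexive

Reflexive: no — 4 is not related to itself.
Symmetric: yes — every pair in R has its reverse in R.
Transitive: yes — every two-step R-path is closed by a direct edge.
Euclidean: yes — any two successors of a common world are R-related.
Only reflexive fails.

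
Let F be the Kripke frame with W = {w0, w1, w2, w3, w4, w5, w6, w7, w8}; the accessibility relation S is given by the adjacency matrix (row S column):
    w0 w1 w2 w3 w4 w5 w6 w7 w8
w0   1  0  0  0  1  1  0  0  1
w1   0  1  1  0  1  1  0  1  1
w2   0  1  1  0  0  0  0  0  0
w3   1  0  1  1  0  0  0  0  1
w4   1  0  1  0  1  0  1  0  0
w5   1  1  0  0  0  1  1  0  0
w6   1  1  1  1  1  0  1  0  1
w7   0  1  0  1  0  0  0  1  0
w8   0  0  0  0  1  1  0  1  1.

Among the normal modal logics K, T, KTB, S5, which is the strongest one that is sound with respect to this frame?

T

Reflexive (axiom T): yes — every world is S-related to itself.
Symmetric (axiom B): no — w0 S w8 but not w8 S w0.
Euclidean (axiom 5): no — w0 S w4 and w0 S w5, but not w4 S w5.
So F validates K, T; KTB would additionally require S to be symmetric. The strongest is T.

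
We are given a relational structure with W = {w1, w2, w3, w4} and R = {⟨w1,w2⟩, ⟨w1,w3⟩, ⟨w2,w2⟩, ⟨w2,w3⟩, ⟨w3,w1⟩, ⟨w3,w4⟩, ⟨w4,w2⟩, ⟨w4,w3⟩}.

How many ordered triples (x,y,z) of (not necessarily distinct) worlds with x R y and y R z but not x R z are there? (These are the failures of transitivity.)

Enumerating: (w1,w3,w1), (w1,w3,w4), (w2,w3,w1), (w2,w3,w4), (w3,w1,w2), (w3,w1,w3), (w3,w4,w2), (w3,w4,w3), (w4,w3,w1), (w4,w3,w4).

10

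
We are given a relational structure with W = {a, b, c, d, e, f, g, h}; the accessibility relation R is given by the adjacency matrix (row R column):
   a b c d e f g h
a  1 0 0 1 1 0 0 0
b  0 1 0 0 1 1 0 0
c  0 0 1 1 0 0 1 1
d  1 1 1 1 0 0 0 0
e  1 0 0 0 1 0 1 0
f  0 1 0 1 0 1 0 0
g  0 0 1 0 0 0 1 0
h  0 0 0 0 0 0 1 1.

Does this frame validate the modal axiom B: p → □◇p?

The schema B characterises exactly the symmetric frames.
Symmetric: no — b R e but not e R b.

No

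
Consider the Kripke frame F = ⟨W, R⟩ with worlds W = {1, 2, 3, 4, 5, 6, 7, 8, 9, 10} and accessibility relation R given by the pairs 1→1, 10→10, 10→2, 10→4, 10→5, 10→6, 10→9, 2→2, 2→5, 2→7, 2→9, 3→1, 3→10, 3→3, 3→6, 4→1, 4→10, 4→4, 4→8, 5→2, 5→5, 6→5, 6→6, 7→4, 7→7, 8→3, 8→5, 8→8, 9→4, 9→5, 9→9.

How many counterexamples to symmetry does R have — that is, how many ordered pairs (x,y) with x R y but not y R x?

17

Enumerating: (10,2), (10,5), (10,6), (10,9), (2,7), (2,9), (3,1), (3,10), (3,6), (4,1), (4,8), (6,5), (7,4), (8,3), (8,5), (9,4), (9,5).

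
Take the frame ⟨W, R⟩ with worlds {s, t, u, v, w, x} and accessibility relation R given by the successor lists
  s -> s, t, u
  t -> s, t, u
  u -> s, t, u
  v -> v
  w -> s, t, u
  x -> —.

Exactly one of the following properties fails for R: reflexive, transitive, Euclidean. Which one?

Reflexive: no — w is not related to itself.
Transitive: yes — every two-step R-path is closed by a direct edge.
Euclidean: yes — any two successors of a common world are R-related.
Only reflexive fails.

reflexive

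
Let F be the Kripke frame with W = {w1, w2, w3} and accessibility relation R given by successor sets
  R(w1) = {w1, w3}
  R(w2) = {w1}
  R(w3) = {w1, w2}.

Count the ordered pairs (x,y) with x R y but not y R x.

Enumerating: (w2,w1), (w3,w2).

2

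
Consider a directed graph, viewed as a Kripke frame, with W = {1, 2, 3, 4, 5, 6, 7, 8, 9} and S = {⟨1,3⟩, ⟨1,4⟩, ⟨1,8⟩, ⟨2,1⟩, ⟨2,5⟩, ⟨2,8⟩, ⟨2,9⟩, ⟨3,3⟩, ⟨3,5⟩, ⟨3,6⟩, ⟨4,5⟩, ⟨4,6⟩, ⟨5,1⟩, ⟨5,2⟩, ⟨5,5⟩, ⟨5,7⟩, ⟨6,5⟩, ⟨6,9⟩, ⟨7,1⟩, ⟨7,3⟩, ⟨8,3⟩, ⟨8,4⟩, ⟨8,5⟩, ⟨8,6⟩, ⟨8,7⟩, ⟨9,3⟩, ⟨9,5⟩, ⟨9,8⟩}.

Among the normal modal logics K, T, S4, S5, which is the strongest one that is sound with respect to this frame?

K

Reflexive (axiom T): no — 1 is not related to itself.
Transitive (axiom 4): no — 1 S 3 and 3 S 5, but not 1 S 5.
Euclidean (axiom 5): no — 1 S 3 and 1 S 4, but not 3 S 4.
So F validates K; T would additionally require S to be reflexive. The strongest is K.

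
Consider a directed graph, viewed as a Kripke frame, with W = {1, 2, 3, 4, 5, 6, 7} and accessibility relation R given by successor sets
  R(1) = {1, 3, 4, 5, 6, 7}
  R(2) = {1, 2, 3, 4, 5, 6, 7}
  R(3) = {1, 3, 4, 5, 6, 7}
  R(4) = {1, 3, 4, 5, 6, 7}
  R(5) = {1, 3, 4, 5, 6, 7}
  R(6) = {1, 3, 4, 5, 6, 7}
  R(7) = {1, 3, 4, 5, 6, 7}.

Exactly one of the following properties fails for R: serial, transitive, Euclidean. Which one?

Euclidean

Serial: yes — every world has a successor (e.g. 1 R 1).
Transitive: yes — every two-step R-path is closed by a direct edge.
Euclidean: no — 2 R 1 and 2 R 2, but not 1 R 2.
Only Euclidean fails.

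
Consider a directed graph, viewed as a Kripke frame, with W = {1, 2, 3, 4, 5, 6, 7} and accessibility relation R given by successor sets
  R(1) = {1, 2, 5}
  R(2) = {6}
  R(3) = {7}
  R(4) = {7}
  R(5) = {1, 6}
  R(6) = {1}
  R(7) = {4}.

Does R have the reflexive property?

Reflexive: no — 2 is not related to itself.

No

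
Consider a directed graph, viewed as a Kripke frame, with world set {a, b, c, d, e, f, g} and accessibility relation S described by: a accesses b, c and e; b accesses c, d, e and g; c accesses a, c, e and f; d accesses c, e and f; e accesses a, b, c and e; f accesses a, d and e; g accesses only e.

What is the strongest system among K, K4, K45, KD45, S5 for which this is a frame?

Transitive (axiom 4): no — a S b and b S d, but not a S d.
Euclidean (axiom 5): no — a S c and a S b, but not c S b.
Serial (axiom D): yes — every world has a successor (e.g. a S b).
Reflexive (axiom T): no — a is not related to itself.
So F validates K; K4 would additionally require S to be transitive. The strongest is K.

K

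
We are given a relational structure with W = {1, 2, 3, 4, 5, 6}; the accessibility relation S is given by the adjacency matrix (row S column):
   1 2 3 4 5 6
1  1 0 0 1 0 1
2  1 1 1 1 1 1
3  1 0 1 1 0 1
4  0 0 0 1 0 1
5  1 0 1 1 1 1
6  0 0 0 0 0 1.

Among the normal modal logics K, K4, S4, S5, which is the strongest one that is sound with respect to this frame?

Transitive (axiom 4): yes — every two-step S-path is closed by a direct edge.
Reflexive (axiom T): yes — every world is S-related to itself.
Euclidean (axiom 5): no — 1 S 6 and 1 S 4, but not 6 S 4.
So F validates K, K4, S4; S5 would additionally require S to be Euclidean. The strongest is S4.

S4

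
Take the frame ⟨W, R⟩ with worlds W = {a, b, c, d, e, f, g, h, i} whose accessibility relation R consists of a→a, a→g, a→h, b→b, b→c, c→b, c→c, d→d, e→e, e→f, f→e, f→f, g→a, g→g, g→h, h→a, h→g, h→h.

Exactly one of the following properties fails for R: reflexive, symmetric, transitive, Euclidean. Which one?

Reflexive: no — i is not related to itself.
Symmetric: yes — every pair in R has its reverse in R.
Transitive: yes — every two-step R-path is closed by a direct edge.
Euclidean: yes — any two successors of a common world are R-related.
Only reflexive fails.

reflexive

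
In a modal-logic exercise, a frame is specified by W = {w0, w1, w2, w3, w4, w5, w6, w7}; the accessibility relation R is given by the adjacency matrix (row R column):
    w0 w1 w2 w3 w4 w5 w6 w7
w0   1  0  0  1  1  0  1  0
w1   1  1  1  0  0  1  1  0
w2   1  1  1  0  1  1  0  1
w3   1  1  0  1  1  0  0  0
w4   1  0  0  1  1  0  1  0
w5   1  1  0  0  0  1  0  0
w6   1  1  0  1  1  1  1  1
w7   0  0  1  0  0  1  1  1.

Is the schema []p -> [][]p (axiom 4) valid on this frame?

Axiom 4 corresponds to the accessibility relation being transitive.
Transitive: no — w0 R w3 and w3 R w1, but not w0 R w1.

No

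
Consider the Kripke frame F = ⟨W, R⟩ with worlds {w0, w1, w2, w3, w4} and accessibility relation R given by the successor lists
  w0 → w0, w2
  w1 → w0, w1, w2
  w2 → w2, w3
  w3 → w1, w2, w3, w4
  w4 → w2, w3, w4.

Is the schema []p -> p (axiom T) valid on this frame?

The schema T characterises exactly the reflexive frames.
Reflexive: yes — every world is R-related to itself.

Yes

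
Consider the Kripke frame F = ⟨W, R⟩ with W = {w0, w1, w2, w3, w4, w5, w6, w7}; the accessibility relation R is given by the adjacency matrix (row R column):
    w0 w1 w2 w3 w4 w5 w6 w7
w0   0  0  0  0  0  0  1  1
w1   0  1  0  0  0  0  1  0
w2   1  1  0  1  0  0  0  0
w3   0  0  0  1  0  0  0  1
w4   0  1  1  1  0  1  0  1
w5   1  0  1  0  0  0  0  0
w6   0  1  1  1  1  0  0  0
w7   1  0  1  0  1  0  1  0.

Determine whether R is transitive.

Transitive: no — w0 R w6 and w6 R w1, but not w0 R w1.

No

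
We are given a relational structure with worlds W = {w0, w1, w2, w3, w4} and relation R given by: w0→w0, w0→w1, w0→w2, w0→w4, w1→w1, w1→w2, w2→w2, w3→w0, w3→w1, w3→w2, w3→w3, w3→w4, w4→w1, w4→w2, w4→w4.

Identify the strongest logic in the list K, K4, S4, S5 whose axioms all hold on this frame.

S4

Transitive (axiom 4): yes — every two-step R-path is closed by a direct edge.
Reflexive (axiom T): yes — every world is R-related to itself.
Euclidean (axiom 5): no — w0 R w1 and w0 R w4, but not w1 R w4.
So F validates K, K4, S4; S5 would additionally require R to be Euclidean. The strongest is S4.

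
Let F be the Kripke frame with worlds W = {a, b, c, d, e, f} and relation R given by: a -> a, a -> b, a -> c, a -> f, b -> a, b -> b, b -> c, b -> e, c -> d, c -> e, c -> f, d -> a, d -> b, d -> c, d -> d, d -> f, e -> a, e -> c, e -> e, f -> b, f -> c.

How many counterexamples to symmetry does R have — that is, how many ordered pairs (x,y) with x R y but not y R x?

9

Enumerating: (a,c), (a,f), (b,c), (b,e), (d,a), (d,b), (d,f), (e,a), (f,b).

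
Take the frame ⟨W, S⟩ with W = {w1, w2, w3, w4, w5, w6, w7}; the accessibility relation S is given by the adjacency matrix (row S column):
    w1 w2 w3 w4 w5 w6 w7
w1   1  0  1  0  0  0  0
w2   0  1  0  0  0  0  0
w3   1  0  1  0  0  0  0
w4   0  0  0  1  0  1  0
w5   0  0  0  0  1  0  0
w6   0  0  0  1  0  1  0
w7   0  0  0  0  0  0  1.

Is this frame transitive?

Transitive: yes — every two-step S-path is closed by a direct edge.

Yes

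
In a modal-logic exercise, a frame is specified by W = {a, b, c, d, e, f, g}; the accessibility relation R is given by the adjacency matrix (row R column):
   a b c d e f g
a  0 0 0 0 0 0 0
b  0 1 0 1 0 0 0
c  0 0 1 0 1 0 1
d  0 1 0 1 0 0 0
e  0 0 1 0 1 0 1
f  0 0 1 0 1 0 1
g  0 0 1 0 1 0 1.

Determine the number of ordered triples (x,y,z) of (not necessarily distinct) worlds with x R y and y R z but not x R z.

R is transitive; there are no such tuples.

0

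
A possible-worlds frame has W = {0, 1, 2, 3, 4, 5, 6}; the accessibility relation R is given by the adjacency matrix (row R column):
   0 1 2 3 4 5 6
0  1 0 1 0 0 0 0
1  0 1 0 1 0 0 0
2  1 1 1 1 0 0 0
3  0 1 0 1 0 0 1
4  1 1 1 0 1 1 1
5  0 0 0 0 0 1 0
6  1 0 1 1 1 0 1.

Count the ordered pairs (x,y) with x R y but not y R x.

8

Enumerating: (2,1), (2,3), (4,0), (4,1), (4,2), (4,5), (6,0), (6,2).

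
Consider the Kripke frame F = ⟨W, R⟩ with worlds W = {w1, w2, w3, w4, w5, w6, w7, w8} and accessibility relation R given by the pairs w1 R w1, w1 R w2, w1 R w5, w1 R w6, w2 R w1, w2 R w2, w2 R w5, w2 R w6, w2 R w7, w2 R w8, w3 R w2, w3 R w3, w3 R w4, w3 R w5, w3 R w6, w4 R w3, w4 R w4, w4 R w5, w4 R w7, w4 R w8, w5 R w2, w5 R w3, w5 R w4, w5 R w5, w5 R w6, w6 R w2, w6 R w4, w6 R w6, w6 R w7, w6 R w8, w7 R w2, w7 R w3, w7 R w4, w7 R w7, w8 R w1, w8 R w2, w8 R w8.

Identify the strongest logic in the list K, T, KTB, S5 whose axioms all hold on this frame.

T

Reflexive (axiom T): yes — every world is R-related to itself.
Symmetric (axiom B): no — w1 R w5 but not w5 R w1.
Euclidean (axiom 5): no — w1 R w6 and w1 R w5, but not w6 R w5.
So F validates K, T; KTB would additionally require R to be symmetric. The strongest is T.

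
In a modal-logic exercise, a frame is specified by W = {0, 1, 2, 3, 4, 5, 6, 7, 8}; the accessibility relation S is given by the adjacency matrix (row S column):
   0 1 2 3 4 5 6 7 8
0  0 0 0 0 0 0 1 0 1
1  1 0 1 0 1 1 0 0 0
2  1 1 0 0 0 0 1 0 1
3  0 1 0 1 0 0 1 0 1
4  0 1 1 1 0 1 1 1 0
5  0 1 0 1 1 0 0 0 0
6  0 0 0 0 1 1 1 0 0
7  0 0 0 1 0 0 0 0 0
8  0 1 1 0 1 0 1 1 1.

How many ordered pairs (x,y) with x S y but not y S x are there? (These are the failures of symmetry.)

18

Enumerating: (0,6), (0,8), (1,0), (2,0), (2,6), (3,1), (3,6), (3,8), (4,2), (4,3), (4,7), (5,3), (6,5), (7,3), (8,1), (8,4), (8,6), (8,7).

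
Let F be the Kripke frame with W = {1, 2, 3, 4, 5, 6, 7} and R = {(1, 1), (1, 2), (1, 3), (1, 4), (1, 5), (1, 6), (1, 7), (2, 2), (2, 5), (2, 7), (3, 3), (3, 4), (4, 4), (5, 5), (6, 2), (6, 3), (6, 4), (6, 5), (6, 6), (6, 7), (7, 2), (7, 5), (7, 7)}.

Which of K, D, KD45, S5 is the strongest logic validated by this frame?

D

Serial (axiom D): yes — every world has a successor (e.g. 1 R 1).
Euclidean (axiom 5): no — 1 R 2 and 1 R 3, but not 2 R 3.
Transitive (axiom 4): yes — every two-step R-path is closed by a direct edge.
Reflexive (axiom T): yes — every world is R-related to itself.
So F validates K, D; KD45 would additionally require R to be Euclidean. The strongest is D.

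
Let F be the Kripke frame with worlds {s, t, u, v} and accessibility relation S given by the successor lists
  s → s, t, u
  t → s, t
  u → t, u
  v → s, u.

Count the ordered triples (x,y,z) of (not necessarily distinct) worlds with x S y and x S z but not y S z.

4

Enumerating: (s,t,u), (s,u,s), (u,t,u), (v,u,s).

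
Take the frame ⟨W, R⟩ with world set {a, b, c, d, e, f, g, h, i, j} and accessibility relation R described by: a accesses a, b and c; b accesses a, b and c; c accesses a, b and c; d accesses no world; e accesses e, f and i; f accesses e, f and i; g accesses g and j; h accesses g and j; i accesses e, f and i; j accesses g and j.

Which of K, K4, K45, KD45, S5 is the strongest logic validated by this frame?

Transitive (axiom 4): yes — every two-step R-path is closed by a direct edge.
Euclidean (axiom 5): yes — any two successors of a common world are R-related.
Serial (axiom D): no — d has no R-successor.
Reflexive (axiom T): no — d is not related to itself.
So F validates K, K4, K45; KD45 would additionally require R to be serial. The strongest is K45.

K45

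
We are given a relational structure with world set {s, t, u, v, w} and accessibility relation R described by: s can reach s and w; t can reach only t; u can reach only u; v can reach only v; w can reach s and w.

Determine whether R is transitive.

Transitive: yes — every two-step R-path is closed by a direct edge.

Yes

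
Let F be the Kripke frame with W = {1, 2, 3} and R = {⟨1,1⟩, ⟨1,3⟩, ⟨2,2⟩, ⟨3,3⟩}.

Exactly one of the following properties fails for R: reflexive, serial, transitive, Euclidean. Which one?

Reflexive: yes — every world is R-related to itself.
Serial: yes — every world has a successor (e.g. 1 R 1).
Transitive: yes — every two-step R-path is closed by a direct edge.
Euclidean: no — 1 R 3 and 1 R 1, but not 3 R 1.
Only Euclidean fails.

Euclidean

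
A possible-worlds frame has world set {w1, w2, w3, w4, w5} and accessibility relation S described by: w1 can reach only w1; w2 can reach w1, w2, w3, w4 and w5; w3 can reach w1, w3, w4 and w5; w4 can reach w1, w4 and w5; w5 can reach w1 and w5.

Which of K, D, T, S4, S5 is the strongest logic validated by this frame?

S4

Serial (axiom D): yes — every world has a successor (e.g. w1 S w1).
Reflexive (axiom T): yes — every world is S-related to itself.
Transitive (axiom 4): yes — every two-step S-path is closed by a direct edge.
Euclidean (axiom 5): no — w2 S w1 and w2 S w3, but not w1 S w3.
So F validates K, D, T, S4; S5 would additionally require S to be Euclidean. The strongest is S4.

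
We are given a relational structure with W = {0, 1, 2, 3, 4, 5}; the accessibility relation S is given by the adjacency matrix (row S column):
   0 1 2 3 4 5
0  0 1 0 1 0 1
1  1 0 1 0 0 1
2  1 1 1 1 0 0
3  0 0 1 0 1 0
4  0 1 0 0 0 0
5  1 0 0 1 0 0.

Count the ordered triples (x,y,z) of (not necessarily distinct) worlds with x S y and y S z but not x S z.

Enumerating: (0,1,0), (0,1,2), (0,3,2), (0,3,4), (0,5,0), (1,0,1), (1,0,3), (1,2,1), (1,2,3), (1,5,3), (2,0,5), (2,1,5), … and 12 more.
Total: 24.

24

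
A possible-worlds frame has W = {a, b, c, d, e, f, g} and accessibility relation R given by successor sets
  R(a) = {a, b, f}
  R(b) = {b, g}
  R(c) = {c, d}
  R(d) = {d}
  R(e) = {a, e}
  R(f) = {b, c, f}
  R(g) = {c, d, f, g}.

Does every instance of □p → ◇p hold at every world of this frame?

Axiom D corresponds to the accessibility relation being serial.
Serial: yes — every world has a successor (e.g. a R a).

Yes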